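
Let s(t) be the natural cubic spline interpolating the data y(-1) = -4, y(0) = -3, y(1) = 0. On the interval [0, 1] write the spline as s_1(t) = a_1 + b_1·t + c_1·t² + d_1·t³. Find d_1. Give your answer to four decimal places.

-0.5000

With M_i denoting the second derivative at x_i, h_i = 1, 1, and Δ_i = (y_(i+1) − y_i)/h_i = 1, 3:
  1·M_0 + 4·M_1 + 1·M_2 = 6(Δ_1 - Δ_0) = 12
Natural end conditions: M_0 = M_2 = 0.
Forward elimination and back-substitution give M_0 = 0, M_1 = 3, M_2 = 0.
On [0, 1], with s_1(t) = a_1 + b_1·t + c_1·t² + d_1·t³: c_1 = M_1/2 = 3/2, d_1 = (M_2 - M_1)/(6h_1) = -1/2, b_1 = Δ_1 - h_1(2M_1 + M_2)/6 = 2.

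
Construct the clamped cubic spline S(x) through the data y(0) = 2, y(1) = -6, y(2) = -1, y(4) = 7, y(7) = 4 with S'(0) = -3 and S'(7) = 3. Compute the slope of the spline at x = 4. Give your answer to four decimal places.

Put σ_i = S'' at the i-th knot. Here h = (1, 1, 2, 3) and Δ = (-8, 5, 4, -1), so the interior equations h_(i-1)·σ_(i-1) + 2(h_(i-1)+h_i)·σ_i + h_i·σ_(i+1) = 6(Δ_i − Δ_(i-1)) read
  1·σ_0 + 4·σ_1 + 1·σ_2 = 6(Δ_1 - Δ_0) = 78
  1·σ_1 + 6·σ_2 + 2·σ_3 = 6(Δ_2 - Δ_1) = -6
  2·σ_2 + 10·σ_3 + 3·σ_4 = 6(Δ_3 - Δ_2) = -30
Clamped end conditions give two more equations: 2h_0·σ_0 + h_0·σ_1 = 6(Δ_0 - S'(0)) = -30 and h_3·σ_3 + 2h_3·σ_4 = 6(S'(7) - Δ_3) = 24.
Solving the tridiagonal system: σ_0 = -1503/52, σ_1 = 723/26, σ_2 = -225/52, σ_3 = -51/13, σ_4 = 155/26.
On [4, 7], S'(x) = b_3 + 2c_3·(x - 4) + 3d_3·(x - 4)² with b_3 = Δ_3 - h_3(2σ_3 + σ_4)/6 = -3/52, c_3 = σ_3/2 = -51/26, d_3 = (σ_4 - σ_3)/(6h_3) = 257/468. So S'(4) = -3/52.

-0.0577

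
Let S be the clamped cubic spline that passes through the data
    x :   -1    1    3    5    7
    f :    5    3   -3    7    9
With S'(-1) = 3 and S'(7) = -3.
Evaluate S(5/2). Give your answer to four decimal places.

-2.8058

Write m_i for S''(x_i). With h_i = 2, 2, 2, 2 and divided differences Δ_i = -1, -3, 5, 1, the continuity of S' gives the tridiagonal system
  2·m_0 + 8·m_1 + 2·m_2 = 6(Δ_1 - Δ_0) = -12
  2·m_1 + 8·m_2 + 2·m_3 = 6(Δ_2 - Δ_1) = 48
  2·m_2 + 8·m_3 + 2·m_4 = 6(Δ_3 - Δ_2) = -24
Clamped end conditions give two more equations: 2h_0·m_0 + h_0·m_1 = 6(Δ_0 - S'(-1)) = -24 and h_3·m_3 + 2h_3·m_4 = 6(S'(7) - Δ_3) = -24.
Hence m_0 = -69/14, m_1 = -15/7, m_2 = 15/2, m_3 = -27/7, m_4 = -57/14.
On [1, 3], S(x) = 3 - 57/14·(x - 1) - 15/14·(x - 1)² + 45/56·(x - 1)³.
With (x - 1) = 3/2: S(5/2) = -1257/448.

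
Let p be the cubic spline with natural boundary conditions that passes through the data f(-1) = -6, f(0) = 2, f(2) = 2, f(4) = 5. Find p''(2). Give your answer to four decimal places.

3.4091

Put σ_i = p'' at the i-th knot. Here h = (1, 2, 2) and Δ = (8, 0, 3/2), so the interior equations h_(i-1)·σ_(i-1) + 2(h_(i-1)+h_i)·σ_i + h_i·σ_(i+1) = 6(Δ_i − Δ_(i-1)) read
  1·σ_0 + 6·σ_1 + 2·σ_2 = 6(Δ_1 - Δ_0) = -48
  2·σ_1 + 8·σ_2 + 2·σ_3 = 6(Δ_2 - Δ_1) = 9
Natural end conditions: σ_0 = σ_3 = 0.
Forward elimination and back-substitution give σ_0 = 0, σ_1 = -201/22, σ_2 = 75/22, σ_3 = 0.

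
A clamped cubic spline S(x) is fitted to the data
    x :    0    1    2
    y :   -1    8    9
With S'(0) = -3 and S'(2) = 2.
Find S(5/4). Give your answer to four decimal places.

Put M_i = S'' at the i-th knot. Here h = (1, 1) and Δ = (9, 1), so the interior equations h_(i-1)·M_(i-1) + 2(h_(i-1)+h_i)·M_i + h_i·M_(i+1) = 6(Δ_i − Δ_(i-1)) read
  1·M_0 + 4·M_1 + 1·M_2 = 6(Δ_1 - Δ_0) = -48
Clamped end conditions give two more equations: 2h_0·M_0 + h_0·M_1 = 6(Δ_0 - S'(0)) = 72 and h_1·M_1 + 2h_1·M_2 = 6(S'(2) - Δ_1) = 6.
Solving: M_0 = 101/2, M_1 = -29, M_2 = 35/2.
On [1, 2], S(x) = 8 + 31/4·(x - 1) - 29/2·(x - 1)² + 31/4·(x - 1)³.
With (x - 1) = 1/4: S(5/4) = 2343/256.

9.1523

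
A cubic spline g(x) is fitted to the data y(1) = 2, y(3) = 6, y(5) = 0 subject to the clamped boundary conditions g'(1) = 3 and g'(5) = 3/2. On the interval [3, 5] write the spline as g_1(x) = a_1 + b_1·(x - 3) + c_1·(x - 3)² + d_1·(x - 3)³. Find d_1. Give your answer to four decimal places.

Put m_i = g'' at the i-th knot. Here h = (2, 2) and Δ = (2, -3), so the interior equations h_(i-1)·m_(i-1) + 2(h_(i-1)+h_i)·m_i + h_i·m_(i+1) = 6(Δ_i − Δ_(i-1)) read
  2·m_0 + 8·m_1 + 2·m_2 = 6(Δ_1 - Δ_0) = -30
Clamped end conditions give two more equations: 2h_0·m_0 + h_0·m_1 = 6(Δ_0 - g'(1)) = -6 and h_1·m_1 + 2h_1·m_2 = 6(g'(5) - Δ_1) = 27.
Solving the tridiagonal system: m_0 = 15/8, m_1 = -27/4, m_2 = 81/8.
On [3, 5], with g_1(x) = a_1 + b_1·(x - 3) + c_1·(x - 3)² + d_1·(x - 3)³: c_1 = m_1/2 = -27/8, d_1 = (m_2 - m_1)/(6h_1) = 45/32, b_1 = Δ_1 - h_1(2m_1 + m_2)/6 = -15/8.

1.4063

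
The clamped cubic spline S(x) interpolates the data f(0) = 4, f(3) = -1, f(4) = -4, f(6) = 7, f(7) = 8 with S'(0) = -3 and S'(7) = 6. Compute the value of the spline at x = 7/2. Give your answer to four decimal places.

Write m_i for S''(x_i). With h_i = 3, 1, 2, 1 and divided differences Δ_i = -5/3, -3, 11/2, 1, the continuity of S' gives the tridiagonal system
  3·m_0 + 8·m_1 + 1·m_2 = 6(Δ_1 - Δ_0) = -8
  1·m_1 + 6·m_2 + 2·m_3 = 6(Δ_2 - Δ_1) = 51
  2·m_2 + 6·m_3 + 1·m_4 = 6(Δ_3 - Δ_2) = -27
Clamped end conditions give two more equations: 2h_0·m_0 + h_0·m_1 = 6(Δ_0 - S'(0)) = 8 and h_3·m_3 + 2h_3·m_4 = 6(S'(7) - Δ_3) = 30.
Hence m_0 = 2401/732, m_1 = -475/122, m_2 = 3247/244, m_3 = -761/61, m_4 = 2591/122.
On [3, 4], S(x) = -1 - 1913/488·(x - 3) - 475/244·(x - 3)² + 1399/488·(x - 3)³.
With (x - 3) = 1/2: S(7/2) = -12057/3904.

-3.0884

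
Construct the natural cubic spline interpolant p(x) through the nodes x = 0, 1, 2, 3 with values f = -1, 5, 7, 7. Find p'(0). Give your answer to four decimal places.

6.9333

Write σ_i for p''(x_i). With h_i = 1, 1, 1 and divided differences Δ_i = 6, 2, 0, the continuity of p' gives the tridiagonal system
  1·σ_0 + 4·σ_1 + 1·σ_2 = 6(Δ_1 - Δ_0) = -24
  1·σ_1 + 4·σ_2 + 1·σ_3 = 6(Δ_2 - Δ_1) = -12
Natural end conditions: σ_0 = σ_3 = 0.
Hence σ_0 = 0, σ_1 = -28/5, σ_2 = -8/5, σ_3 = 0.
On [0, 1], p'(x) = b_0 + 2c_0·x + 3d_0·x² with b_0 = Δ_0 - h_0(2σ_0 + σ_1)/6 = 104/15, c_0 = σ_0/2 = 0, d_0 = (σ_1 - σ_0)/(6h_0) = -14/15. So p'(0) = 104/15.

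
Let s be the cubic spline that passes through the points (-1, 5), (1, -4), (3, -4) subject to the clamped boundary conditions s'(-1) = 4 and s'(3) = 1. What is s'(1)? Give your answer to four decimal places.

-4.6250

Write σ_i for s''(x_i). With h_i = 2, 2 and divided differences Δ_i = -9/2, 0, the continuity of s' gives the tridiagonal system
  2·σ_0 + 8·σ_1 + 2·σ_2 = 6(Δ_1 - Δ_0) = 27
Clamped end conditions give two more equations: 2h_0·σ_0 + h_0·σ_1 = 6(Δ_0 - s'(-1)) = -51 and h_1·σ_1 + 2h_1·σ_2 = 6(s'(3) - Δ_1) = 6.
Forward elimination and back-substitution give σ_0 = -135/8, σ_1 = 33/4, σ_2 = -21/8.
On [1, 3], s'(t) = b_1 + 2c_1·(t - 1) + 3d_1·(t - 1)² with b_1 = Δ_1 - h_1(2σ_1 + σ_2)/6 = -37/8, c_1 = σ_1/2 = 33/8, d_1 = (σ_2 - σ_1)/(6h_1) = -29/32. So s'(1) = -37/8.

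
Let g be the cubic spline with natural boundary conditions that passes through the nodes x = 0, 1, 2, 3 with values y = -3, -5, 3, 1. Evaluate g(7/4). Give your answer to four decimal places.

1.3125

Put M_i = g'' at the i-th knot. Here h = (1, 1, 1) and Δ = (-2, 8, -2), so the interior equations h_(i-1)·M_(i-1) + 2(h_(i-1)+h_i)·M_i + h_i·M_(i+1) = 6(Δ_i − Δ_(i-1)) read
  1·M_0 + 4·M_1 + 1·M_2 = 6(Δ_1 - Δ_0) = 60
  1·M_1 + 4·M_2 + 1·M_3 = 6(Δ_2 - Δ_1) = -60
Natural end conditions: M_0 = M_3 = 0.
Hence M_0 = 0, M_1 = 20, M_2 = -20, M_3 = 0.
On [1, 2], g(x) = -5 + 14/3·(x - 1) + 10·(x - 1)² - 20/3·(x - 1)³.
With (x - 1) = 3/4: g(7/4) = 21/16.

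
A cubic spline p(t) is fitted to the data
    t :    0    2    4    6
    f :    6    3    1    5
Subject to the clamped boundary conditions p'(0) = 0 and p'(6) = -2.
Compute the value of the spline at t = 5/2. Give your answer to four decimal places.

1.8594

Put σ_i = p'' at the i-th knot. Here h = (2, 2, 2) and Δ = (-3/2, -1, 2), so the interior equations h_(i-1)·σ_(i-1) + 2(h_(i-1)+h_i)·σ_i + h_i·σ_(i+1) = 6(Δ_i − Δ_(i-1)) read
  2·σ_0 + 8·σ_1 + 2·σ_2 = 6(Δ_1 - Δ_0) = 3
  2·σ_1 + 8·σ_2 + 2·σ_3 = 6(Δ_2 - Δ_1) = 18
Clamped end conditions give two more equations: 2h_0·σ_0 + h_0·σ_1 = 6(Δ_0 - p'(0)) = -9 and h_2·σ_2 + 2h_2·σ_3 = 6(p'(6) - Δ_2) = -24.
Solving the tridiagonal system: σ_0 = -13/6, σ_1 = -1/6, σ_2 = 13/3, σ_3 = -49/6.
On [2, 4], p(t) = 3 - 7/3·(t - 2) - 1/12·(t - 2)² + 3/8·(t - 2)³.
With (t - 2) = 1/2: p(5/2) = 119/64.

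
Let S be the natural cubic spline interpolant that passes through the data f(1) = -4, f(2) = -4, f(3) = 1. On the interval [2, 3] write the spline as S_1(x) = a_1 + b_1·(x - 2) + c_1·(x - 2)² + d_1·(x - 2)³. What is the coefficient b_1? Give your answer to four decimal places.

2.5000

Let M_i = S''(x_i). Step sizes h_i = 1, 1; slopes of the chords Δ_i = (y_(i+1) - y_i)/h_i = 0, 5.
  1·M_0 + 4·M_1 + 1·M_2 = 6(Δ_1 - Δ_0) = 30
Natural end conditions: M_0 = M_2 = 0.
Solving the tridiagonal system: M_0 = 0, M_1 = 15/2, M_2 = 0.
On [2, 3], with S_1(x) = a_1 + b_1·(x - 2) + c_1·(x - 2)² + d_1·(x - 2)³: c_1 = M_1/2 = 15/4, d_1 = (M_2 - M_1)/(6h_1) = -5/4, b_1 = Δ_1 - h_1(2M_1 + M_2)/6 = 5/2.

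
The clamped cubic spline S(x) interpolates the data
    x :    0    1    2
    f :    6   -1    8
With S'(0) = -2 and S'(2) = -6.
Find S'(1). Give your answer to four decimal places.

3.5000

Put M_i = S'' at the i-th knot. Here h = (1, 1) and Δ = (-7, 9), so the interior equations h_(i-1)·M_(i-1) + 2(h_(i-1)+h_i)·M_i + h_i·M_(i+1) = 6(Δ_i − Δ_(i-1)) read
  1·M_0 + 4·M_1 + 1·M_2 = 6(Δ_1 - Δ_0) = 96
Clamped end conditions give two more equations: 2h_0·M_0 + h_0·M_1 = 6(Δ_0 - S'(0)) = -30 and h_1·M_1 + 2h_1·M_2 = 6(S'(2) - Δ_1) = -90.
Solving: M_0 = -41, M_1 = 52, M_2 = -71.
On [1, 2], S'(x) = b_1 + 2c_1·(x - 1) + 3d_1·(x - 1)² with b_1 = Δ_1 - h_1(2M_1 + M_2)/6 = 7/2, c_1 = M_1/2 = 26, d_1 = (M_2 - M_1)/(6h_1) = -41/2. So S'(1) = 7/2.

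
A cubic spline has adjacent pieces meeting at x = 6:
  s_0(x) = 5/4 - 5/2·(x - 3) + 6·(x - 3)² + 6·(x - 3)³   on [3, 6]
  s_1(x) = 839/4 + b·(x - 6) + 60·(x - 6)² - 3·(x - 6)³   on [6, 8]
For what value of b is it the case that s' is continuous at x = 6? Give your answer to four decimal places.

195.5000

s_0'(x) = -5/2 + 12·(x - 3) + 18·(x - 3)², so s_0'(6) = 391/2. On the right, s_1'(6) = b, so b = 391/2.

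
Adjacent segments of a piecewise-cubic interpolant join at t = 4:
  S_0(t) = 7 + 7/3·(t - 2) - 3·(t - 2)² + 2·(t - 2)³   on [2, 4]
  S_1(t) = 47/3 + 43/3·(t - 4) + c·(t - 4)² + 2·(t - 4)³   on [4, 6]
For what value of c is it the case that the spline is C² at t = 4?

S_0''(t) = -6 + 12·(t - 2), so S_0''(4) = 18. On the right, S_1''(4) = 2c, so c = 9.

9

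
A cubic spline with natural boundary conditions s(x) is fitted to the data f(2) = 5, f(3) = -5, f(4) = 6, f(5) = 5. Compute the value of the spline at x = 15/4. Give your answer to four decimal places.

Write M_i for s''(x_i). With h_i = 1, 1, 1 and divided differences Δ_i = -10, 11, -1, the continuity of s' gives the tridiagonal system
  1·M_0 + 4·M_1 + 1·M_2 = 6(Δ_1 - Δ_0) = 126
  1·M_1 + 4·M_2 + 1·M_3 = 6(Δ_2 - Δ_1) = -72
Natural end conditions: M_0 = M_3 = 0.
Forward elimination and back-substitution give M_0 = 0, M_1 = 192/5, M_2 = -138/5, M_3 = 0.
On [3, 4], s(x) = -5 + 14/5·(x - 3) + 96/5·(x - 3)² - 11·(x - 3)³.
With (x - 3) = 3/4: s(15/4) = 1043/320.

3.2594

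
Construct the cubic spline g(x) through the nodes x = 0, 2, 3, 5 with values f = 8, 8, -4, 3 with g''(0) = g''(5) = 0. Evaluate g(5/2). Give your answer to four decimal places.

Let M_i = g''(x_i). Step sizes h_i = 2, 1, 2; slopes of the chords Δ_i = (y_(i+1) - y_i)/h_i = 0, -12, 7/2.
  2·M_0 + 6·M_1 + 1·M_2 = 6(Δ_1 - Δ_0) = -72
  1·M_1 + 6·M_2 + 2·M_3 = 6(Δ_2 - Δ_1) = 93
Natural end conditions: M_0 = M_3 = 0.
Solving: M_0 = 0, M_1 = -15, M_2 = 18, M_3 = 0.
On [2, 3], g(x) = 8 - 10·(x - 2) - 15/2·(x - 2)² + 11/2·(x - 2)³.
With (x - 2) = 1/2: g(5/2) = 29/16.

1.8125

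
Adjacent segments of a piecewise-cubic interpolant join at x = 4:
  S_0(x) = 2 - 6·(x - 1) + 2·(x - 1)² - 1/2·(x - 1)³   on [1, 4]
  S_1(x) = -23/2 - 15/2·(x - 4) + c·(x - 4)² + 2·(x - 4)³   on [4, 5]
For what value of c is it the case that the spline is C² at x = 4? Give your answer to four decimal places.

-2.5000

S_0''(x) = 4 - 3·(x - 1), so S_0''(4) = -5. On the right, S_1''(4) = 2c, so c = -5/2.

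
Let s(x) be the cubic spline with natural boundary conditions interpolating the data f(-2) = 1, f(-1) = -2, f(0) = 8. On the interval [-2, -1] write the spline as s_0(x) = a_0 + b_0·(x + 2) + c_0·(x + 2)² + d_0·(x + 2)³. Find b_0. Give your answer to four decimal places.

-6.2500

Put σ_i = s'' at the i-th knot. Here h = (1, 1) and Δ = (-3, 10), so the interior equations h_(i-1)·σ_(i-1) + 2(h_(i-1)+h_i)·σ_i + h_i·σ_(i+1) = 6(Δ_i − Δ_(i-1)) read
  1·σ_0 + 4·σ_1 + 1·σ_2 = 6(Δ_1 - Δ_0) = 78
Natural end conditions: σ_0 = σ_2 = 0.
Hence σ_0 = 0, σ_1 = 39/2, σ_2 = 0.
On [-2, -1], with s_0(x) = a_0 + b_0·(x + 2) + c_0·(x + 2)² + d_0·(x + 2)³: c_0 = σ_0/2 = 0, d_0 = (σ_1 - σ_0)/(6h_0) = 13/4, b_0 = Δ_0 - h_0(2σ_0 + σ_1)/6 = -25/4.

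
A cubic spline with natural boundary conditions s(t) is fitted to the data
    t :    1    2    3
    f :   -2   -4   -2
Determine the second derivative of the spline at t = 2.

Put M_i = s'' at the i-th knot. Here h = (1, 1) and Δ = (-2, 2), so the interior equations h_(i-1)·M_(i-1) + 2(h_(i-1)+h_i)·M_i + h_i·M_(i+1) = 6(Δ_i − Δ_(i-1)) read
  1·M_0 + 4·M_1 + 1·M_2 = 6(Δ_1 - Δ_0) = 24
Natural end conditions: M_0 = M_2 = 0.
Forward elimination and back-substitution give M_0 = 0, M_1 = 6, M_2 = 0.

6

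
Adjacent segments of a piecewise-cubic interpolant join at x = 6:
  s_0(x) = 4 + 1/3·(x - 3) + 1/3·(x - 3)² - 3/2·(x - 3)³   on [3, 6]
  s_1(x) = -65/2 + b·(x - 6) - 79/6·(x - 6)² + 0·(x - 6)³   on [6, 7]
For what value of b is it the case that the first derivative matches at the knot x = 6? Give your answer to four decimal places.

-38.1667

s_0'(x) = 1/3 + 2/3·(x - 3) - 9/2·(x - 3)², so s_0'(6) = -229/6. On the right, s_1'(6) = b, so b = -229/6.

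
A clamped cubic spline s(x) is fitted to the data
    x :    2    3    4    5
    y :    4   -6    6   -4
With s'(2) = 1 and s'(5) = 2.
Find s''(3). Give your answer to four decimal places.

Write σ_i for s''(x_i). With h_i = 1, 1, 1 and divided differences Δ_i = -10, 12, -10, the continuity of s' gives the tridiagonal system
  1·σ_0 + 4·σ_1 + 1·σ_2 = 6(Δ_1 - Δ_0) = 132
  1·σ_1 + 4·σ_2 + 1·σ_3 = 6(Δ_2 - Δ_1) = -132
Clamped end conditions give two more equations: 2h_0·σ_0 + h_0·σ_1 = 6(Δ_0 - s'(2)) = -66 and h_2·σ_2 + 2h_2·σ_3 = 6(s'(5) - Δ_2) = 72.
Solving the tridiagonal system: σ_0 = -992/15, σ_1 = 994/15, σ_2 = -1004/15, σ_3 = 1042/15.

66.2667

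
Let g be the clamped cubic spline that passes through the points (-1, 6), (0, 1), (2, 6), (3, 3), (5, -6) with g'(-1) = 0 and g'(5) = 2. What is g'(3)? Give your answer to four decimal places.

-5.8683

Let σ_i = g''(x_i). Step sizes h_i = 1, 2, 1, 2; slopes of the chords Δ_i = (y_(i+1) - y_i)/h_i = -5, 5/2, -3, -9/2.
  1·σ_0 + 6·σ_1 + 2·σ_2 = 6(Δ_1 - Δ_0) = 45
  2·σ_1 + 6·σ_2 + 1·σ_3 = 6(Δ_2 - Δ_1) = -33
  1·σ_2 + 6·σ_3 + 2·σ_4 = 6(Δ_3 - Δ_2) = -9
Clamped end conditions give two more equations: 2h_0·σ_0 + h_0·σ_1 = 6(Δ_0 - g'(-1)) = -30 and h_3·σ_3 + 2h_3·σ_4 = 6(g'(5) - Δ_3) = 39.
Forward elimination and back-substitution give σ_0 = -2066/93, σ_1 = 1342/93, σ_2 = -1801/186, σ_3 = -350/93, σ_4 = 4327/372.
On [3, 5], g'(x) = b_3 + 2c_3·(x - 3) + 3d_3·(x - 3)² with b_3 = Δ_3 - h_3(2σ_3 + σ_4)/6 = -2183/372, c_3 = σ_3/2 = -175/93, d_3 = (σ_4 - σ_3)/(6h_3) = 1909/1488. So g'(3) = -2183/372.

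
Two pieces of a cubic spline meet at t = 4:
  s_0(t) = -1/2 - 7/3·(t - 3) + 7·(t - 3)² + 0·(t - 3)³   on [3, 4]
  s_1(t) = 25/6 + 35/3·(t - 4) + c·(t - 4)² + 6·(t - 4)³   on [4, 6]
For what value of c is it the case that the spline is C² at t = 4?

s_0''(t) = 14 + 0·(t - 3), so s_0''(4) = 14. On the right, s_1''(4) = 2c, so c = 7.

7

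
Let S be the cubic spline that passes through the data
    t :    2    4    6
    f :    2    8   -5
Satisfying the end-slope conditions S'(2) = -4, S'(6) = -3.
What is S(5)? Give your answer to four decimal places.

2.0313

Put σ_i = S'' at the i-th knot. Here h = (2, 2) and Δ = (3, -13/2), so the interior equations h_(i-1)·σ_(i-1) + 2(h_(i-1)+h_i)·σ_i + h_i·σ_(i+1) = 6(Δ_i − Δ_(i-1)) read
  2·σ_0 + 8·σ_1 + 2·σ_2 = 6(Δ_1 - Δ_0) = -57
Clamped end conditions give two more equations: 2h_0·σ_0 + h_0·σ_1 = 6(Δ_0 - S'(2)) = 42 and h_1·σ_1 + 2h_1·σ_2 = 6(S'(6) - Δ_1) = 21.
Hence σ_0 = 143/8, σ_1 = -59/4, σ_2 = 101/8.
On [4, 6], S(t) = 8 - 7/8·(t - 4) - 59/8·(t - 4)² + 73/32·(t - 4)³.
With (t - 4) = 1: S(5) = 65/32.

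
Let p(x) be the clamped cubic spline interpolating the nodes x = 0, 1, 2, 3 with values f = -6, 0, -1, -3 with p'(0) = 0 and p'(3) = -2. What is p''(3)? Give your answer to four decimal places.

-1.7333

Let M_i = p''(x_i). Step sizes h_i = 1, 1, 1; slopes of the chords Δ_i = (y_(i+1) - y_i)/h_i = 6, -1, -2.
  1·M_0 + 4·M_1 + 1·M_2 = 6(Δ_1 - Δ_0) = -42
  1·M_1 + 4·M_2 + 1·M_3 = 6(Δ_2 - Δ_1) = -6
Clamped end conditions give two more equations: 2h_0·M_0 + h_0·M_1 = 6(Δ_0 - p'(0)) = 36 and h_2·M_2 + 2h_2·M_3 = 6(p'(3) - Δ_2) = 0.
Solving: M_0 = 406/15, M_1 = -272/15, M_2 = 52/15, M_3 = -26/15.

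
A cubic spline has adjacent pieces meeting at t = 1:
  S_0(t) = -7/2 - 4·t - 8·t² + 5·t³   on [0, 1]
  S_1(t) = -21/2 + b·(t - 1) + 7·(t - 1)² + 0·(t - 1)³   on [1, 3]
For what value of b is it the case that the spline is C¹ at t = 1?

-5

S_0'(t) = -4 - 16·t + 15·t², so S_0'(1) = -5. On the right, S_1'(1) = b, so b = -5.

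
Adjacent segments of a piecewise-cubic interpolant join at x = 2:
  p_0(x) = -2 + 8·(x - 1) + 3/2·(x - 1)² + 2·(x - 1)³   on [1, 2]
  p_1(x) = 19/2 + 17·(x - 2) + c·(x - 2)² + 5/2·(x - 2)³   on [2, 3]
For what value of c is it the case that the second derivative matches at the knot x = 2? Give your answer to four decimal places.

p_0''(x) = 3 + 12·(x - 1), so p_0''(2) = 15. On the right, p_1''(2) = 2c, so c = 15/2.

7.5000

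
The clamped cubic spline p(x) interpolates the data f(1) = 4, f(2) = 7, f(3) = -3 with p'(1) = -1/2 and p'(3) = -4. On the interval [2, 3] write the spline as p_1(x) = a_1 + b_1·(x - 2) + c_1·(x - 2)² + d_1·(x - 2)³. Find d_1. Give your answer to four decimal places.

11.8750

With σ_i denoting the second derivative at x_i, h_i = 1, 1, and Δ_i = (y_(i+1) − y_i)/h_i = 3, -10:
  1·σ_0 + 4·σ_1 + 1·σ_2 = 6(Δ_1 - Δ_0) = -78
Clamped end conditions give two more equations: 2h_0·σ_0 + h_0·σ_1 = 6(Δ_0 - p'(1)) = 21 and h_1·σ_1 + 2h_1·σ_2 = 6(p'(3) - Δ_1) = 36.
Hence σ_0 = 113/4, σ_1 = -71/2, σ_2 = 143/4.
On [2, 3], with p_1(x) = a_1 + b_1·(x - 2) + c_1·(x - 2)² + d_1·(x - 2)³: c_1 = σ_1/2 = -71/4, d_1 = (σ_2 - σ_1)/(6h_1) = 95/8, b_1 = Δ_1 - h_1(2σ_1 + σ_2)/6 = -33/8.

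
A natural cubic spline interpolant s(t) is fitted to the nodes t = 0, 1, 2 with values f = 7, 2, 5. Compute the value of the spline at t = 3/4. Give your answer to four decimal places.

With M_i denoting the second derivative at x_i, h_i = 1, 1, and Δ_i = (y_(i+1) − y_i)/h_i = -5, 3:
  1·M_0 + 4·M_1 + 1·M_2 = 6(Δ_1 - Δ_0) = 48
Natural end conditions: M_0 = M_2 = 0.
Forward elimination and back-substitution give M_0 = 0, M_1 = 12, M_2 = 0.
On [0, 1], s(t) = 7 - 7·t + 0·t² + 2·t³.
With t = 3/4: s(3/4) = 83/32.

2.5938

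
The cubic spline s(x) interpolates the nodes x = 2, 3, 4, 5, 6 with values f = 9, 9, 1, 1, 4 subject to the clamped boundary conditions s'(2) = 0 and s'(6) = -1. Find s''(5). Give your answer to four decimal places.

4.1429

With m_i denoting the second derivative at x_i, h_i = 1, 1, 1, 1, and Δ_i = (y_(i+1) − y_i)/h_i = 0, -8, 0, 3:
  1·m_0 + 4·m_1 + 1·m_2 = 6(Δ_1 - Δ_0) = -48
  1·m_1 + 4·m_2 + 1·m_3 = 6(Δ_2 - Δ_1) = 48
  1·m_2 + 4·m_3 + 1·m_4 = 6(Δ_3 - Δ_2) = 18
Clamped end conditions give two more equations: 2h_0·m_0 + h_0·m_1 = 6(Δ_0 - s'(2)) = 0 and h_3·m_3 + 2h_3·m_4 = 6(s'(6) - Δ_3) = -24.
Forward elimination and back-substitution give m_0 = 127/14, m_1 = -127/7, m_2 = 31/2, m_3 = 29/7, m_4 = -197/14.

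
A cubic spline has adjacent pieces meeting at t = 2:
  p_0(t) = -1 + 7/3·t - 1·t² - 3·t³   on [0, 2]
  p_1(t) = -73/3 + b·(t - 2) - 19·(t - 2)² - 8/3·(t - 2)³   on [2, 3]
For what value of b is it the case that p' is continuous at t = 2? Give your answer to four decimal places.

p_0'(t) = 7/3 - 2·t - 9·t², so p_0'(2) = -113/3. On the right, p_1'(2) = b, so b = -113/3.

-37.6667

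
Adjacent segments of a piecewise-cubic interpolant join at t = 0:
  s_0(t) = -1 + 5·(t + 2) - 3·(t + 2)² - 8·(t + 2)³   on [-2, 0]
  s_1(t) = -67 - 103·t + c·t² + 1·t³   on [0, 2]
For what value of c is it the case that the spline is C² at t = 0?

-51

s_0''(t) = -6 - 48·(t + 2), so s_0''(0) = -102. On the right, s_1''(0) = 2c, so c = -51.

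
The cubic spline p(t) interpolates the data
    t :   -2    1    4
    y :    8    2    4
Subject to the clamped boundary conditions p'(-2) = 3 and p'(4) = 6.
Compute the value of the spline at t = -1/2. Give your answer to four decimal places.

Put σ_i = p'' at the i-th knot. Here h = (3, 3) and Δ = (-2, 2/3), so the interior equations h_(i-1)·σ_(i-1) + 2(h_(i-1)+h_i)·σ_i + h_i·σ_(i+1) = 6(Δ_i − Δ_(i-1)) read
  3·σ_0 + 12·σ_1 + 3·σ_2 = 6(Δ_1 - Δ_0) = 16
Clamped end conditions give two more equations: 2h_0·σ_0 + h_0·σ_1 = 6(Δ_0 - p'(-2)) = -30 and h_1·σ_1 + 2h_1·σ_2 = 6(p'(4) - Δ_1) = 32.
Solving: σ_0 = -35/6, σ_1 = 5/3, σ_2 = 9/2.
On [-2, 1], p(t) = 8 + 3·(t + 2) - 35/12·(t + 2)² + 5/12·(t + 2)³.
With (t + 2) = 3/2: p(-1/2) = 235/32.

7.3438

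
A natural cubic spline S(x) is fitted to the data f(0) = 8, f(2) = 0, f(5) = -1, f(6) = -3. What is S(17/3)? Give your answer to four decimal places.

-2.2179

Let m_i = S''(x_i). Step sizes h_i = 2, 3, 1; slopes of the chords Δ_i = (y_(i+1) - y_i)/h_i = -4, -1/3, -2.
  2·m_0 + 10·m_1 + 3·m_2 = 6(Δ_1 - Δ_0) = 22
  3·m_1 + 8·m_2 + 1·m_3 = 6(Δ_2 - Δ_1) = -10
Natural end conditions: m_0 = m_3 = 0.
Hence m_0 = 0, m_1 = 206/71, m_2 = -166/71, m_3 = 0.
On [5, 6], S(x) = -1 - 260/213·(x - 5) - 83/71·(x - 5)² + 83/213·(x - 5)³.
With (x - 5) = 2/3: S(17/3) = -12755/5751.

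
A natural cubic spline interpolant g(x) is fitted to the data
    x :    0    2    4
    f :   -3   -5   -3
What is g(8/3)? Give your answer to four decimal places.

Let M_i = g''(x_i). Step sizes h_i = 2, 2; slopes of the chords Δ_i = (y_(i+1) - y_i)/h_i = -1, 1.
  2·M_0 + 8·M_1 + 2·M_2 = 6(Δ_1 - Δ_0) = 12
Natural end conditions: M_0 = M_2 = 0.
Solving the tridiagonal system: M_0 = 0, M_1 = 3/2, M_2 = 0.
On [2, 4], g(x) = -5 + 0·(x - 2) + 3/4·(x - 2)² - 1/8·(x - 2)³.
With (x - 2) = 2/3: g(8/3) = -127/27.

-4.7037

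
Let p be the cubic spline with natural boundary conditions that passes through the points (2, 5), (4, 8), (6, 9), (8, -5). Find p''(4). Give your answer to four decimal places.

0.7000

With σ_i denoting the second derivative at x_i, h_i = 2, 2, 2, and Δ_i = (y_(i+1) − y_i)/h_i = 3/2, 1/2, -7:
  2·σ_0 + 8·σ_1 + 2·σ_2 = 6(Δ_1 - Δ_0) = -6
  2·σ_1 + 8·σ_2 + 2·σ_3 = 6(Δ_2 - Δ_1) = -45
Natural end conditions: σ_0 = σ_3 = 0.
Forward elimination and back-substitution give σ_0 = 0, σ_1 = 7/10, σ_2 = -29/5, σ_3 = 0.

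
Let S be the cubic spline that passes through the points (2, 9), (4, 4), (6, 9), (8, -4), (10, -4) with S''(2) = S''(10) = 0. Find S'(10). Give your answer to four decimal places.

2.4732

Let σ_i = S''(x_i). Step sizes h_i = 2, 2, 2, 2; slopes of the chords Δ_i = (y_(i+1) - y_i)/h_i = -5/2, 5/2, -13/2, 0.
  2·σ_0 + 8·σ_1 + 2·σ_2 = 6(Δ_1 - Δ_0) = 30
  2·σ_1 + 8·σ_2 + 2·σ_3 = 6(Δ_2 - Δ_1) = -54
  2·σ_2 + 8·σ_3 + 2·σ_4 = 6(Δ_3 - Δ_2) = 39
Natural end conditions: σ_0 = σ_4 = 0.
Hence σ_0 = 0, σ_1 = 705/112, σ_2 = -285/28, σ_3 = 831/112, σ_4 = 0.
On [8, 10], S'(x) = b_3 + 2c_3·(x - 8) + 3d_3·(x - 8)² with b_3 = Δ_3 - h_3(2σ_3 + σ_4)/6 = -277/56, c_3 = σ_3/2 = 831/224, d_3 = (σ_4 - σ_3)/(6h_3) = -277/448. So S'(10) = 277/112.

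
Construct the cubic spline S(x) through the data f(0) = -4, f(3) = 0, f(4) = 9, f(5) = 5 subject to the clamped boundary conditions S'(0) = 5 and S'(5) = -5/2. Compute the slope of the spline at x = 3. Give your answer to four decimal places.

9.2241

Write M_i for S''(x_i). With h_i = 3, 1, 1 and divided differences Δ_i = 4/3, 9, -4, the continuity of S' gives the tridiagonal system
  3·M_0 + 8·M_1 + 1·M_2 = 6(Δ_1 - Δ_0) = 46
  1·M_1 + 4·M_2 + 1·M_3 = 6(Δ_2 - Δ_1) = -78
Clamped end conditions give two more equations: 2h_0·M_0 + h_0·M_1 = 6(Δ_0 - S'(0)) = -22 and h_2·M_2 + 2h_2·M_3 = 6(S'(5) - Δ_2) = 9.
Forward elimination and back-substitution give M_0 = -883/87, M_1 = 376/29, M_2 = -791/29, M_3 = 526/29.
On [3, 4], S'(x) = b_1 + 2c_1·(x - 3) + 3d_1·(x - 3)² with b_1 = Δ_1 - h_1(2M_1 + M_2)/6 = 535/58, c_1 = M_1/2 = 188/29, d_1 = (M_2 - M_1)/(6h_1) = -389/58. So S'(3) = 535/58.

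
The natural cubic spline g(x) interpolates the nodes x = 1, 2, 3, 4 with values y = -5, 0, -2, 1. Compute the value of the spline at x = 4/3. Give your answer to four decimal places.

-2.6815

With m_i denoting the second derivative at x_i, h_i = 1, 1, 1, and Δ_i = (y_(i+1) − y_i)/h_i = 5, -2, 3:
  1·m_0 + 4·m_1 + 1·m_2 = 6(Δ_1 - Δ_0) = -42
  1·m_1 + 4·m_2 + 1·m_3 = 6(Δ_2 - Δ_1) = 30
Natural end conditions: m_0 = m_3 = 0.
Solving: m_0 = 0, m_1 = -66/5, m_2 = 54/5, m_3 = 0.
On [1, 2], g(x) = -5 + 36/5·(x - 1) + 0·(x - 1)² - 11/5·(x - 1)³.
With (x - 1) = 1/3: g(4/3) = -362/135.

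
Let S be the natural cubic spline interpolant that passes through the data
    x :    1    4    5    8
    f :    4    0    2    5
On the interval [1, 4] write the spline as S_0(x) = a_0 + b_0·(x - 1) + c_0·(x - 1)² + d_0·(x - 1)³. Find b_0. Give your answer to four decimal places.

Put M_i = S'' at the i-th knot. Here h = (3, 1, 3) and Δ = (-4/3, 2, 1), so the interior equations h_(i-1)·M_(i-1) + 2(h_(i-1)+h_i)·M_i + h_i·M_(i+1) = 6(Δ_i − Δ_(i-1)) read
  3·M_0 + 8·M_1 + 1·M_2 = 6(Δ_1 - Δ_0) = 20
  1·M_1 + 8·M_2 + 3·M_3 = 6(Δ_2 - Δ_1) = -6
Natural end conditions: M_0 = M_3 = 0.
Forward elimination and back-substitution give M_0 = 0, M_1 = 166/63, M_2 = -68/63, M_3 = 0.
On [1, 4], with S_0(x) = a_0 + b_0·(x - 1) + c_0·(x - 1)² + d_0·(x - 1)³: c_0 = M_0/2 = 0, d_0 = (M_1 - M_0)/(6h_0) = 83/567, b_0 = Δ_0 - h_0(2M_0 + M_1)/6 = -167/63.

-2.6508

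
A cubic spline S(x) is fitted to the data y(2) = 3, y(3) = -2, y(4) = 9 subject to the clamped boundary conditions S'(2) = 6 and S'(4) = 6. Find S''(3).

With σ_i denoting the second derivative at x_i, h_i = 1, 1, and Δ_i = (y_(i+1) − y_i)/h_i = -5, 11:
  1·σ_0 + 4·σ_1 + 1·σ_2 = 6(Δ_1 - Δ_0) = 96
Clamped end conditions give two more equations: 2h_0·σ_0 + h_0·σ_1 = 6(Δ_0 - S'(2)) = -66 and h_1·σ_1 + 2h_1·σ_2 = 6(S'(4) - Δ_1) = -30.
Forward elimination and back-substitution give σ_0 = -57, σ_1 = 48, σ_2 = -39.

48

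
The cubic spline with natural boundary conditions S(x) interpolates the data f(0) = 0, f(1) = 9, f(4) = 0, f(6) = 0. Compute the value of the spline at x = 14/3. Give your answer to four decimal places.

With m_i denoting the second derivative at x_i, h_i = 1, 3, 2, and Δ_i = (y_(i+1) − y_i)/h_i = 9, -3, 0:
  1·m_0 + 8·m_1 + 3·m_2 = 6(Δ_1 - Δ_0) = -72
  3·m_1 + 10·m_2 + 2·m_3 = 6(Δ_2 - Δ_1) = 18
Natural end conditions: m_0 = m_3 = 0.
Forward elimination and back-substitution give m_0 = 0, m_1 = -774/71, m_2 = 360/71, m_3 = 0.
On [4, 6], S(x) = 0 - 240/71·(x - 4) + 180/71·(x - 4)² - 30/71·(x - 4)³.
With (x - 4) = 2/3: S(14/3) = -800/639.

-1.2520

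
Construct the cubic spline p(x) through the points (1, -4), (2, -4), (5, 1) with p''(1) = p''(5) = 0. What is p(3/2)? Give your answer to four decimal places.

-4.0781

Let m_i = p''(x_i). Step sizes h_i = 1, 3; slopes of the chords Δ_i = (y_(i+1) - y_i)/h_i = 0, 5/3.
  1·m_0 + 8·m_1 + 3·m_2 = 6(Δ_1 - Δ_0) = 10
Natural end conditions: m_0 = m_2 = 0.
Solving: m_0 = 0, m_1 = 5/4, m_2 = 0.
On [1, 2], p(x) = -4 - 5/24·(x - 1) + 0·(x - 1)² + 5/24·(x - 1)³.
With (x - 1) = 1/2: p(3/2) = -261/64.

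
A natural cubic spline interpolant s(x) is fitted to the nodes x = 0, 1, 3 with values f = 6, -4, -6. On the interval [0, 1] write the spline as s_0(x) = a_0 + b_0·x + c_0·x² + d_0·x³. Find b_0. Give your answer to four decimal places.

-11.5000

With m_i denoting the second derivative at x_i, h_i = 1, 2, and Δ_i = (y_(i+1) − y_i)/h_i = -10, -1:
  1·m_0 + 6·m_1 + 2·m_2 = 6(Δ_1 - Δ_0) = 54
Natural end conditions: m_0 = m_2 = 0.
Forward elimination and back-substitution give m_0 = 0, m_1 = 9, m_2 = 0.
On [0, 1], with s_0(x) = a_0 + b_0·x + c_0·x² + d_0·x³: c_0 = m_0/2 = 0, d_0 = (m_1 - m_0)/(6h_0) = 3/2, b_0 = Δ_0 - h_0(2m_0 + m_1)/6 = -23/2.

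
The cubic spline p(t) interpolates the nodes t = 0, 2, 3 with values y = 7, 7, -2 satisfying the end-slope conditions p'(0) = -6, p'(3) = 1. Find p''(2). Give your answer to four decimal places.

Write σ_i for p''(x_i). With h_i = 2, 1 and divided differences Δ_i = 0, -9, the continuity of p' gives the tridiagonal system
  2·σ_0 + 6·σ_1 + 1·σ_2 = 6(Δ_1 - Δ_0) = -54
Clamped end conditions give two more equations: 2h_0·σ_0 + h_0·σ_1 = 6(Δ_0 - p'(0)) = 36 and h_1·σ_1 + 2h_1·σ_2 = 6(p'(3) - Δ_1) = 60.
Hence σ_0 = 61/3, σ_1 = -68/3, σ_2 = 124/3.

-22.6667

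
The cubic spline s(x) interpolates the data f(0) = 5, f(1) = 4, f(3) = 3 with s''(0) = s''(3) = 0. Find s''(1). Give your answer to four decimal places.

0.5000

Let M_i = s''(x_i). Step sizes h_i = 1, 2; slopes of the chords Δ_i = (y_(i+1) - y_i)/h_i = -1, -1/2.
  1·M_0 + 6·M_1 + 2·M_2 = 6(Δ_1 - Δ_0) = 3
Natural end conditions: M_0 = M_2 = 0.
Hence M_0 = 0, M_1 = 1/2, M_2 = 0.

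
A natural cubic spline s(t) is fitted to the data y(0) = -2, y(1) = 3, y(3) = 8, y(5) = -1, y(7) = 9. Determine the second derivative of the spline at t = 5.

Write m_i for s''(x_i). With h_i = 1, 2, 2, 2 and divided differences Δ_i = 5, 5/2, -9/2, 5, the continuity of s' gives the tridiagonal system
  1·m_0 + 6·m_1 + 2·m_2 = 6(Δ_1 - Δ_0) = -15
  2·m_1 + 8·m_2 + 2·m_3 = 6(Δ_2 - Δ_1) = -42
  2·m_2 + 8·m_3 + 2·m_4 = 6(Δ_3 - Δ_2) = 57
Natural end conditions: m_0 = m_4 = 0.
Solving: m_0 = 0, m_1 = 0, m_2 = -15/2, m_3 = 9, m_4 = 0.

9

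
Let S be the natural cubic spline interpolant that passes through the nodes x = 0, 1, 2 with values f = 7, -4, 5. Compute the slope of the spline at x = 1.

-1

With M_i denoting the second derivative at x_i, h_i = 1, 1, and Δ_i = (y_(i+1) − y_i)/h_i = -11, 9:
  1·M_0 + 4·M_1 + 1·M_2 = 6(Δ_1 - Δ_0) = 120
Natural end conditions: M_0 = M_2 = 0.
Solving the tridiagonal system: M_0 = 0, M_1 = 30, M_2 = 0.
On [1, 2], S'(x) = b_1 + 2c_1·(x - 1) + 3d_1·(x - 1)² with b_1 = Δ_1 - h_1(2M_1 + M_2)/6 = -1, c_1 = M_1/2 = 15, d_1 = (M_2 - M_1)/(6h_1) = -5. So S'(1) = -1.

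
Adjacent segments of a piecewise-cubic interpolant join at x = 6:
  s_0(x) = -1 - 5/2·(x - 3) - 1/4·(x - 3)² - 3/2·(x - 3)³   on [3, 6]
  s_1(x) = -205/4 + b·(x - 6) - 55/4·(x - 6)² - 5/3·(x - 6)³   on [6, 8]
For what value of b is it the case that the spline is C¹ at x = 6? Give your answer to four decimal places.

-44.5000

s_0'(x) = -5/2 - 1/2·(x - 3) - 9/2·(x - 3)², so s_0'(6) = -89/2. On the right, s_1'(6) = b, so b = -89/2.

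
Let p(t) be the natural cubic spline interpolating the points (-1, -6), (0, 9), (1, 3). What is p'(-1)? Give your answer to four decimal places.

20.2500

Put M_i = p'' at the i-th knot. Here h = (1, 1) and Δ = (15, -6), so the interior equations h_(i-1)·M_(i-1) + 2(h_(i-1)+h_i)·M_i + h_i·M_(i+1) = 6(Δ_i − Δ_(i-1)) read
  1·M_0 + 4·M_1 + 1·M_2 = 6(Δ_1 - Δ_0) = -126
Natural end conditions: M_0 = M_2 = 0.
Solving: M_0 = 0, M_1 = -63/2, M_2 = 0.
On [-1, 0], p'(t) = b_0 + 2c_0·(t + 1) + 3d_0·(t + 1)² with b_0 = Δ_0 - h_0(2M_0 + M_1)/6 = 81/4, c_0 = M_0/2 = 0, d_0 = (M_1 - M_0)/(6h_0) = -21/4. So p'(-1) = 81/4.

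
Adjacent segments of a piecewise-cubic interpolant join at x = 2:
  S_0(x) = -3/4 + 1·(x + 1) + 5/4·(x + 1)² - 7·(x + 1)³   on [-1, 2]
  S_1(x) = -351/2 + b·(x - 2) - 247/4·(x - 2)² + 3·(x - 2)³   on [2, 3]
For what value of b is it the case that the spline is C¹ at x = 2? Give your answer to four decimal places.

S_0'(x) = 1 + 5/2·(x + 1) - 21·(x + 1)², so S_0'(2) = -361/2. On the right, S_1'(2) = b, so b = -361/2.

-180.5000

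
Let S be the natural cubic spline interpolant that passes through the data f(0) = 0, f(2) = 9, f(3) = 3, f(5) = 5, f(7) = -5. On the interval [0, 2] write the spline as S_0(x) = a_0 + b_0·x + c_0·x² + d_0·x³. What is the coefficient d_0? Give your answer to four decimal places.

Let M_i = S''(x_i). Step sizes h_i = 2, 1, 2, 2; slopes of the chords Δ_i = (y_(i+1) - y_i)/h_i = 9/2, -6, 1, -5.
  2·M_0 + 6·M_1 + 1·M_2 = 6(Δ_1 - Δ_0) = -63
  1·M_1 + 6·M_2 + 2·M_3 = 6(Δ_2 - Δ_1) = 42
  2·M_2 + 8·M_3 + 2·M_4 = 6(Δ_3 - Δ_2) = -36
Natural end conditions: M_0 = M_4 = 0.
Solving: M_0 = 0, M_1 = -795/64, M_2 = 369/32, M_3 = -945/128, M_4 = 0.
On [0, 2], with S_0(x) = a_0 + b_0·x + c_0·x² + d_0·x³: c_0 = M_0/2 = 0, d_0 = (M_1 - M_0)/(6h_0) = -265/256, b_0 = Δ_0 - h_0(2M_0 + M_1)/6 = 553/64.

-1.0352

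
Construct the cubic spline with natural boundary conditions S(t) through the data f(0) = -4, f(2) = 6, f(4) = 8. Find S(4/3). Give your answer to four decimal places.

3.4074

Let M_i = S''(x_i). Step sizes h_i = 2, 2; slopes of the chords Δ_i = (y_(i+1) - y_i)/h_i = 5, 1.
  2·M_0 + 8·M_1 + 2·M_2 = 6(Δ_1 - Δ_0) = -24
Natural end conditions: M_0 = M_2 = 0.
Solving: M_0 = 0, M_1 = -3, M_2 = 0.
On [0, 2], S(t) = -4 + 6·t + 0·t² - 1/4·t³.
With t = 4/3: S(4/3) = 92/27.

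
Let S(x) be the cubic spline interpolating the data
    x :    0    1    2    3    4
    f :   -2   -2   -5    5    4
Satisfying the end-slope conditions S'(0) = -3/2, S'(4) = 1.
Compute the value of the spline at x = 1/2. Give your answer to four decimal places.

Put M_i = S'' at the i-th knot. Here h = (1, 1, 1, 1) and Δ = (0, -3, 10, -1), so the interior equations h_(i-1)·M_(i-1) + 2(h_(i-1)+h_i)·M_i + h_i·M_(i+1) = 6(Δ_i − Δ_(i-1)) read
  1·M_0 + 4·M_1 + 1·M_2 = 6(Δ_1 - Δ_0) = -18
  1·M_1 + 4·M_2 + 1·M_3 = 6(Δ_2 - Δ_1) = 78
  1·M_2 + 4·M_3 + 1·M_4 = 6(Δ_3 - Δ_2) = -66
Clamped end conditions give two more equations: 2h_0·M_0 + h_0·M_1 = 6(Δ_0 - S'(0)) = 9 and h_3·M_3 + 2h_3·M_4 = 6(S'(4) - Δ_3) = 12.
Solving: M_0 = 677/56, M_1 = -425/28, M_2 = 245/8, M_3 = -821/28, M_4 = 1157/56.
On [0, 1], S(x) = -2 - 3/2·x + 677/112·x² - 509/112·x³.
With x = 1/2: S(1/2) = -1619/896.

-1.8069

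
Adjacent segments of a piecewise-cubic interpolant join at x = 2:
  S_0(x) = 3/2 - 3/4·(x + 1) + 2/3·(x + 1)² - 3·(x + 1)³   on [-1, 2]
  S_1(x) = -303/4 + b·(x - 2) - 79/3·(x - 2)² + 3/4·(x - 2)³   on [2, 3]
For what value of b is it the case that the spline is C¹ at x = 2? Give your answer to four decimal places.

-77.7500

S_0'(x) = -3/4 + 4/3·(x + 1) - 9·(x + 1)², so S_0'(2) = -311/4. On the right, S_1'(2) = b, so b = -311/4.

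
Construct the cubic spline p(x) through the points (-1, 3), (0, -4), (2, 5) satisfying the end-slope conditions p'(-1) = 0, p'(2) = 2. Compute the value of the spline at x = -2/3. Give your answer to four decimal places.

1.5617

Put M_i = p'' at the i-th knot. Here h = (1, 2) and Δ = (-7, 9/2), so the interior equations h_(i-1)·M_(i-1) + 2(h_(i-1)+h_i)·M_i + h_i·M_(i+1) = 6(Δ_i − Δ_(i-1)) read
  1·M_0 + 6·M_1 + 2·M_2 = 6(Δ_1 - Δ_0) = 69
Clamped end conditions give two more equations: 2h_0·M_0 + h_0·M_1 = 6(Δ_0 - p'(-1)) = -42 and h_1·M_1 + 2h_1·M_2 = 6(p'(2) - Δ_1) = -15.
Solving: M_0 = -191/6, M_1 = 65/3, M_2 = -175/12.
On [-1, 0], p(x) = 3 + 0·(x + 1) - 191/12·(x + 1)² + 107/12·(x + 1)³.
With (x + 1) = 1/3: p(-2/3) = 253/162.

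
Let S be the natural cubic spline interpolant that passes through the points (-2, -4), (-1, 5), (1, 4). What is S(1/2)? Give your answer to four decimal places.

Put σ_i = S'' at the i-th knot. Here h = (1, 2) and Δ = (9, -1/2), so the interior equations h_(i-1)·σ_(i-1) + 2(h_(i-1)+h_i)·σ_i + h_i·σ_(i+1) = 6(Δ_i − Δ_(i-1)) read
  1·σ_0 + 6·σ_1 + 2·σ_2 = 6(Δ_1 - Δ_0) = -57
Natural end conditions: σ_0 = σ_2 = 0.
Hence σ_0 = 0, σ_1 = -19/2, σ_2 = 0.
On [-1, 1], S(x) = 5 + 35/6·(x + 1) - 19/4·(x + 1)² + 19/24·(x + 1)³.
With (x + 1) = 3/2: S(1/2) = 367/64.

5.7344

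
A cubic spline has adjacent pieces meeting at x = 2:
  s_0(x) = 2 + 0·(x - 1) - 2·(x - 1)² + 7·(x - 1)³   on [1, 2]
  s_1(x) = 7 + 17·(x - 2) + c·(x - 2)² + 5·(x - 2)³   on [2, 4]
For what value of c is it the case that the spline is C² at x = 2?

19

s_0''(x) = -4 + 42·(x - 1), so s_0''(2) = 38. On the right, s_1''(2) = 2c, so c = 19.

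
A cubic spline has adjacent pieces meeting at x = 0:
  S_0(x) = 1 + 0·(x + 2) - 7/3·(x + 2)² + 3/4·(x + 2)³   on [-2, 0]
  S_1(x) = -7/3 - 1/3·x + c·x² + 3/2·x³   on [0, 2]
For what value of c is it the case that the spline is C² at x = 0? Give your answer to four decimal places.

S_0''(x) = -14/3 + 9/2·(x + 2), so S_0''(0) = 13/3. On the right, S_1''(0) = 2c, so c = 13/6.

2.1667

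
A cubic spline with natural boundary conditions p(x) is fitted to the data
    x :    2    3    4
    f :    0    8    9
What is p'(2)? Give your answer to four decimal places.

Write σ_i for p''(x_i). With h_i = 1, 1 and divided differences Δ_i = 8, 1, the continuity of p' gives the tridiagonal system
  1·σ_0 + 4·σ_1 + 1·σ_2 = 6(Δ_1 - Δ_0) = -42
Natural end conditions: σ_0 = σ_2 = 0.
Forward elimination and back-substitution give σ_0 = 0, σ_1 = -21/2, σ_2 = 0.
On [2, 3], p'(x) = b_0 + 2c_0·(x - 2) + 3d_0·(x - 2)² with b_0 = Δ_0 - h_0(2σ_0 + σ_1)/6 = 39/4, c_0 = σ_0/2 = 0, d_0 = (σ_1 - σ_0)/(6h_0) = -7/4. So p'(2) = 39/4.

9.7500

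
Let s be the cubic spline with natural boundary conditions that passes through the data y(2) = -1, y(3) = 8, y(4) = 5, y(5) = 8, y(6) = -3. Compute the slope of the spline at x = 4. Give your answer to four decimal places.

Let m_i = s''(x_i). Step sizes h_i = 1, 1, 1, 1; slopes of the chords Δ_i = (y_(i+1) - y_i)/h_i = 9, -3, 3, -11.
  1·m_0 + 4·m_1 + 1·m_2 = 6(Δ_1 - Δ_0) = -72
  1·m_1 + 4·m_2 + 1·m_3 = 6(Δ_2 - Δ_1) = 36
  1·m_2 + 4·m_3 + 1·m_4 = 6(Δ_3 - Δ_2) = -84
Natural end conditions: m_0 = m_4 = 0.
Solving the tridiagonal system: m_0 = 0, m_1 = -327/14, m_2 = 150/7, m_3 = -369/14, m_4 = 0.
On [4, 5], s'(x) = b_2 + 2c_2·(x - 4) + 3d_2·(x - 4)² with b_2 = Δ_2 - h_2(2m_2 + m_3)/6 = 1/4, c_2 = m_2/2 = 75/7, d_2 = (m_3 - m_2)/(6h_2) = -223/28. So s'(4) = 1/4.

0.2500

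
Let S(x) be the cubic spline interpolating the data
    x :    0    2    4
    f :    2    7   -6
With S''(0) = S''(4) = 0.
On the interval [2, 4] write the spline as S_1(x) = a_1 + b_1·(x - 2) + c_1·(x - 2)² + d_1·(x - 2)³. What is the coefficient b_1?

Put σ_i = S'' at the i-th knot. Here h = (2, 2) and Δ = (5/2, -13/2), so the interior equations h_(i-1)·σ_(i-1) + 2(h_(i-1)+h_i)·σ_i + h_i·σ_(i+1) = 6(Δ_i − Δ_(i-1)) read
  2·σ_0 + 8·σ_1 + 2·σ_2 = 6(Δ_1 - Δ_0) = -54
Natural end conditions: σ_0 = σ_2 = 0.
Solving the tridiagonal system: σ_0 = 0, σ_1 = -27/4, σ_2 = 0.
On [2, 4], with S_1(x) = a_1 + b_1·(x - 2) + c_1·(x - 2)² + d_1·(x - 2)³: c_1 = σ_1/2 = -27/8, d_1 = (σ_2 - σ_1)/(6h_1) = 9/16, b_1 = Δ_1 - h_1(2σ_1 + σ_2)/6 = -2.

-2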